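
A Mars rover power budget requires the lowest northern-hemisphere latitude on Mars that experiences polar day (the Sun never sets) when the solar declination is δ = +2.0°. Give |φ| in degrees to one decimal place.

|φ| = 88.0°

Polar day requires cos H₀ = −tan φ tan δ ≤ −1, i.e. tan φ tan δ ≥ 1.
The boundary is |tan φ| · |tan δ| = 1, so |φ| = 90° − |δ| = 90° − 2.0° = 88.0° in the northern hemisphere.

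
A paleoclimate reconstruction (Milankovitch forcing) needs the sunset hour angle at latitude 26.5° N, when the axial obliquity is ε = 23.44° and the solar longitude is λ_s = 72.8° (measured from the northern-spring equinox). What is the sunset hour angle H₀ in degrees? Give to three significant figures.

H₀ = 102°

Solar declination: sin δ = sin ε · sin λ_s = sin 23.44° × sin 72.8° = 0.38000, so δ = +22.334°.
cos H₀ = −tan φ · tan δ = −tan(+26.5°) × tan(+22.334°) = -0.2048, so H₀ = 1.7771 rad = 101.82°.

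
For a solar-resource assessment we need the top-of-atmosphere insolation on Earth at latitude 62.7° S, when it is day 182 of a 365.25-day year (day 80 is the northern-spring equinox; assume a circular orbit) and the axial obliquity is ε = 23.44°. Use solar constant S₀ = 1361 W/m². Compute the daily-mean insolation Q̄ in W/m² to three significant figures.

Solar longitude: λ_s = 360° × (182 − 80)/365.25 = 100.534°.
sin δ = sin 23.44° × sin 100.534° = 0.39108, so δ = +23.022°.
cos H₀ = −tan(-62.7°) tan(+23.022°) = 0.8233, H₀ = 0.6036 rad.
Bracket: H₀ sin φ sin δ + cos φ cos δ sin H₀ = 0.6036×-0.88862×0.39108 + 0.45865×0.92035×0.56763 = -0.209764 + 0.239607 = 0.029843.
Q̄ = (S₀/π) × [bracket] = (1361/π) × 0.029843 = 12.93 W/m².

Q̄ ≈ 12.9 W/m²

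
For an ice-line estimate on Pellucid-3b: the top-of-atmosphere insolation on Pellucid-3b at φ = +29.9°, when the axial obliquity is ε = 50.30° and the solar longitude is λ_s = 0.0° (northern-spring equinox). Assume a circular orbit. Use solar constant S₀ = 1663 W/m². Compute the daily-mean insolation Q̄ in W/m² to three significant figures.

Solar declination: sin δ = sin ε · sin λ_s = sin 50.30° × sin 0.0° = 0.00000, so δ = +0.000°.
cos H₀ = −tan(+29.9°) tan(+0.000°) = -0.0000, H₀ = 1.5708 rad.
Bracket: H₀ sin φ sin δ + cos φ cos δ sin H₀ = 1.5708×0.49849×0.00000 + 0.86690×1.00000×1.00000 = 0.000000 + 0.866900 = 0.866900.
Q̄ = (S₀/π) × [bracket] = (1663/π) × 0.866900 = 458.9 W/m².

Q̄ ≈ 459 W/m²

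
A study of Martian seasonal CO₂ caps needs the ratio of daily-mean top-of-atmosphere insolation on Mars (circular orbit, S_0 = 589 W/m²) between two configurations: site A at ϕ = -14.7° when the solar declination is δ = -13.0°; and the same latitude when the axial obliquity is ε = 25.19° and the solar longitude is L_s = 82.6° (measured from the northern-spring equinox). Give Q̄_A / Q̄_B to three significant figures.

— Configuration A (ϕ=-14.7°):
cos h₀ = −tan(-14.7°) tan(-13.000°) = -0.0606, h₀ = 1.6314 rad.
Bracket: h₀ sin ϕ sin δ + cos ϕ cos δ sin h₀ = 1.6314×-0.25376×-0.22495 + 0.96727×0.97437×0.99816 = 0.093126 + 0.940745 = 1.033871.
Q̄ = (S_0/π) × [bracket] = (589/π) × 1.033871 = 193.83 W/m².
— Configuration B (ϕ=-14.7°):
Solar declination: sin δ = sin ε · sin L_s = sin 25.19° × sin 82.6° = 0.42208, so δ = +24.966°.
cos h₀ = −tan(-14.7°) tan(+24.966°) = 0.1221, h₀ = 1.4483 rad.
Bracket: h₀ sin ϕ sin δ + cos ϕ cos δ sin h₀ = 1.4483×-0.25376×0.42208 + 0.96727×0.90656×0.99251 = -0.155123 + 0.870320 = 0.715197.
Q̄ = (S_0/π) × [bracket] = (589/π) × 0.715197 = 134.09 W/m².
Ratio Q̄_A / Q̄_B = 193.83 / 134.09 = 1.446.

Q̄_A / Q̄_B ≈ 1.45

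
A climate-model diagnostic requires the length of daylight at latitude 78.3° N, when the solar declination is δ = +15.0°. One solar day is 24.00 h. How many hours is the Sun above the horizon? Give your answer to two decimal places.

Sunrise equation: cos h₀ = −tan ϕ · tan δ = -1.2939 ≤ −1, so the Sun never sets (polar day) and h₀ = π.
Daylight = 2h₀/(2π) × 24.00 h = (3.1416/π) × 24.00 = 24.00 h.

24.00 h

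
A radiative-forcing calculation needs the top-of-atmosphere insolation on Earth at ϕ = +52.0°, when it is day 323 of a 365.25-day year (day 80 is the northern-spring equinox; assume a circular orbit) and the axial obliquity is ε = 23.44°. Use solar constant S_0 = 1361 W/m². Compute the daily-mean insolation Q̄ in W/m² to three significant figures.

Solar longitude: L_s = 360° × (323 − 80)/365.25 = 239.507°.
sin δ = sin 23.44° × sin 239.507° = -0.34277, so δ = -20.046°.
cos h₀ = −tan(+52.0°) tan(-20.046°) = 0.4670, h₀ = 1.0849 rad.
Bracket: h₀ sin ϕ sin δ + cos ϕ cos δ sin h₀ = 1.0849×0.78801×-0.34277 + 0.61566×0.93942×0.88425 = -0.293038 + 0.511418 = 0.218380.
Q̄ = (S_0/π) × [bracket] = (1361/π) × 0.218380 = 94.61 W/m².

Q̄ ≈ 94.6 W/m²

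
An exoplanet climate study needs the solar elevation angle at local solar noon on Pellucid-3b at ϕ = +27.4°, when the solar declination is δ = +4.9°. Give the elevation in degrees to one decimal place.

67.5°

At local noon the hour angle is zero, so the zenith angle equals |ϕ − δ| = |+27.4° − (+4.900°)| = 22.500°.
Elevation = 90° − 22.500° = 67.5°.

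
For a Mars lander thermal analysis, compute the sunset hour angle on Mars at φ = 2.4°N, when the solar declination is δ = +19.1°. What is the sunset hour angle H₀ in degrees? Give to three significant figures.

H₀ = 90.8°

cos H₀ = −tan φ · tan δ = −tan(+2.4°) × tan(+19.100°) = -0.0145, so H₀ = 1.5853 rad = 90.83°.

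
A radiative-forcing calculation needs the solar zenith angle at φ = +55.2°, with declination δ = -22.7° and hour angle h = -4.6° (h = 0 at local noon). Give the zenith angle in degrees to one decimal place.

θ_z = 78.0°

cos θ_z = sin φ sin δ + cos φ cos δ cos h = -0.316886 + 0.524809 = 0.207923.
θ_z = arccos(0.207923) = 78.0°.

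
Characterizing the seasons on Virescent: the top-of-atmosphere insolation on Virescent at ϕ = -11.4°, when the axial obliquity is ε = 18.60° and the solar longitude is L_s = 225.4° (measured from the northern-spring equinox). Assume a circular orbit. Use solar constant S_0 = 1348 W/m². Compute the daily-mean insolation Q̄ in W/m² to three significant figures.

Solar declination: sin δ = sin ε · sin L_s = sin 18.60° × sin 225.4° = -0.22711, so δ = -13.127°.
cos h₀ = −tan(-11.4°) tan(-13.127°) = -0.0470, h₀ = 1.6178 rad.
Bracket: h₀ sin ϕ sin δ + cos ϕ cos δ sin h₀ = 1.6178×-0.19766×-0.22711 + 0.98027×0.97387×0.99889 = 0.072624 + 0.953596 = 1.026220.
Q̄ = (S_0/π) × [bracket] = (1348/π) × 1.026220 = 440.3 W/m².

Q̄ ≈ 440 W/m²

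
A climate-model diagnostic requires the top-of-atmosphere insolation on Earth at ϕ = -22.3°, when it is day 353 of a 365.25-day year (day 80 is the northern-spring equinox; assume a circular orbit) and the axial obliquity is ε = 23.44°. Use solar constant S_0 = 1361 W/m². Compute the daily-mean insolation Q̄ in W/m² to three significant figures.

Solar longitude: L_s = 360° × (353 − 80)/365.25 = 269.076°.
sin δ = sin 23.44° × sin 269.076° = -0.39774, so δ = -23.437°.
cos h₀ = −tan(-22.3°) tan(-23.437°) = -0.1778, h₀ = 1.7495 rad.
Bracket: h₀ sin ϕ sin δ + cos ϕ cos δ sin h₀ = 1.7495×-0.37946×-0.39774 + 0.92521×0.91750×0.98407 = 0.264046 + 0.835358 = 1.099404.
Q̄ = (S_0/π) × [bracket] = (1361/π) × 1.099404 = 476.3 W/m².

Q̄ ≈ 476 W/m²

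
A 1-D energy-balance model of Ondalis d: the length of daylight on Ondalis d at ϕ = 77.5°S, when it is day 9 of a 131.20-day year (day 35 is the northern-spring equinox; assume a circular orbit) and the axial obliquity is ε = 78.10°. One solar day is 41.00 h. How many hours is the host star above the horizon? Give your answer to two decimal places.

Solar longitude: L_s = 360° × (9 − 35)/131.20 = -71.341°, i.e. -71.341° + 360° = 288.659°.
sin δ = sin 78.10° × sin 288.659° = -0.92708, so δ = -67.984°.
Sunrise equation: cos h₀ = −tan ϕ · tan δ = -11.1555 ≤ −1, so the host star never sets (polar day) and h₀ = π.
Daylight = 2h₀/(2π) × 41.00 h = (3.1416/π) × 41.00 = 41.00 h.

41.00 h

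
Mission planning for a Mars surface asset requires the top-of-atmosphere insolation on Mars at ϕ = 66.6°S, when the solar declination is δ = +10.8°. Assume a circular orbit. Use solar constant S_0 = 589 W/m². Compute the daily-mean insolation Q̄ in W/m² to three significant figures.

Q̄ ≈ 29.7 W/m²

cos h₀ = −tan(-66.6°) tan(+10.800°) = 0.4408, h₀ = 1.1143 rad.
Bracket: h₀ sin ϕ sin δ + cos ϕ cos δ sin h₀ = 1.1143×-0.91775×0.18738 + 0.39715×0.98229×0.89760 = -0.191624 + 0.350169 = 0.158545.
Q̄ = (S_0/π) × [bracket] = (589/π) × 0.158545 = 29.72 W/m².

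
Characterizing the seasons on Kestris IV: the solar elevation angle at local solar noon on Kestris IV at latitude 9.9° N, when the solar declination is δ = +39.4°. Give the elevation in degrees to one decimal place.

At local noon the hour angle is zero, so the zenith angle equals |φ − δ| = |+9.9° − (+39.400°)| = 29.500°.
Elevation = 90° − 29.500° = 60.5°.

60.5°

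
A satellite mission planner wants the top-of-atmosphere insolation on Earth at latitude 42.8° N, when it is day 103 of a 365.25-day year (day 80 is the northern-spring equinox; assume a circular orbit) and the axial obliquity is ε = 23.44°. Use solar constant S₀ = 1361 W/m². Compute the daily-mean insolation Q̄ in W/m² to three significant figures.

Solar longitude: λ_s = 360° × (103 − 80)/365.25 = 22.669°.
sin δ = sin 23.44° × sin 22.669° = 0.15331, so δ = +8.819°.
cos H₀ = −tan(+42.8°) tan(+8.819°) = -0.1437, H₀ = 1.7150 rad.
Bracket: H₀ sin φ sin δ + cos φ cos δ sin H₀ = 1.7150×0.67944×0.15331 + 0.73373×0.98818×0.98963 = 0.178643 + 0.717538 = 0.896181.
Q̄ = (S₀/π) × [bracket] = (1361/π) × 0.896181 = 388.2 W/m².

Q̄ ≈ 388 W/m²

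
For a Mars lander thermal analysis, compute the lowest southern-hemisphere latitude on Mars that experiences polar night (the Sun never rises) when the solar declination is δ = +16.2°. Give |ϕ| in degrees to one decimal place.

Polar night requires cos h₀ = −tan ϕ tan δ ≥ 1, i.e. tan ϕ tan δ ≤ −1.
The boundary is |tan ϕ| · |tan δ| = 1, so |ϕ| = 90° − |δ| = 90° − 16.2° = 73.8° in the southern hemisphere.

|ϕ| = 73.8°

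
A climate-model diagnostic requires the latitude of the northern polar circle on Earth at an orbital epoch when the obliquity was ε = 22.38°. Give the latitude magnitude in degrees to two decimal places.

The polar circle is the lowest latitude that experiences at least one full rotation of continuous daylight at the northern-summer solstice; it lies at |φ| = 90° − ε = 90° − 22.38° = 67.62°.

67.62°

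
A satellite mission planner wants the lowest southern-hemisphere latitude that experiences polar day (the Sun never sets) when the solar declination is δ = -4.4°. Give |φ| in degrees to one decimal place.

Polar day requires cos H₀ = −tan φ tan δ ≤ −1, i.e. tan φ tan δ ≥ 1.
The boundary is |tan φ| · |tan δ| = 1, so |φ| = 90° − |δ| = 90° − 4.4° = 85.6° in the southern hemisphere.

|φ| = 85.6°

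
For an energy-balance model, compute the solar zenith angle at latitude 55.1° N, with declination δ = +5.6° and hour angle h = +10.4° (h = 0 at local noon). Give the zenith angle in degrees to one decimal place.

cos θ_z = sin φ sin δ + cos φ cos δ cos h = 0.080033 + 0.560061 = 0.640094.
θ_z = arccos(0.640094) = 50.2°.

θ_z = 50.2°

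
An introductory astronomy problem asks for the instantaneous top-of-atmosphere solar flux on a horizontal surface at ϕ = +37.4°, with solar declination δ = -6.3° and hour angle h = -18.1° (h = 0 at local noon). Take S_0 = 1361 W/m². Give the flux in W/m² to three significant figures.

cos θ_z = sin ϕ sin δ + cos ϕ cos δ cos h = -0.066650 + 0.750543 = 0.683893.
Flux = S_0 · cos θ_z = 1361 × 0.683893 = 930.8 W/m².

931 W/m²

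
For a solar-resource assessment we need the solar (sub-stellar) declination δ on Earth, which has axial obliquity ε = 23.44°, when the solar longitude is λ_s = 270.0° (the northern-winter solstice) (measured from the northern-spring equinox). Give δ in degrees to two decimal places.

sin δ = sin ε · sin λ_s = sin 23.44° × sin 270.0° = -0.397789.
δ = arcsin(-0.397789) = -23.44°.

δ = -23.44°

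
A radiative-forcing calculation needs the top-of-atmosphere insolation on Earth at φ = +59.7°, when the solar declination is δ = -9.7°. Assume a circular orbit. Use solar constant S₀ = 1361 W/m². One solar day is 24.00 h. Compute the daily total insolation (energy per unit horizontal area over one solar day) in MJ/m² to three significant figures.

10.9 MJ/m²

cos H₀ = −tan(+59.7°) tan(-9.700°) = 0.2925, H₀ = 1.2739 rad.
Bracket: H₀ sin φ sin δ + cos φ cos δ sin H₀ = 1.2739×0.86340×-0.16849 + 0.50453×0.98570×0.95626 = -0.185320 + 0.475563 = 0.290243.
Q̄ = (S₀/π) × [bracket] = (1361/π) × 0.290243 = 125.74 W/m².
Daily total = Q̄ × 24.00 h × 3600 s/h = 125.74 × 24.00 × 3600 / 10⁶ = 10.86 MJ/m².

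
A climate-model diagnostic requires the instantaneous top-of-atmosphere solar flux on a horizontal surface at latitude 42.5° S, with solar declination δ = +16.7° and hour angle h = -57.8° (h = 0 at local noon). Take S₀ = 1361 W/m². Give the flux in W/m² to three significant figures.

248 W/m²

cos θ_z = sin φ sin δ + cos φ cos δ cos h = -0.194138 + 0.376307 = 0.182169.
Flux = S₀ · cos θ_z = 1361 × 0.182169 = 247.9 W/m².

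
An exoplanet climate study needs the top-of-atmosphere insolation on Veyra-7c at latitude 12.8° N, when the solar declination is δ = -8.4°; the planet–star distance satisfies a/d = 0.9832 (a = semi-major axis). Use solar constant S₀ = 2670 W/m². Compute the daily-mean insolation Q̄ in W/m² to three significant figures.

cos H₀ = −tan(+12.8°) tan(-8.400°) = 0.0335, H₀ = 1.5372 rad.
Bracket: H₀ sin φ sin δ + cos φ cos δ sin H₀ = 1.5372×0.22155×-0.14608 + 0.97515×0.98927×0.99944 = -0.049750 + 0.964146 = 0.914396.
Inverse-square distance factor (a/d)² = 0.9832² = 0.966682.
Q̄ = (S₀/π) × 0.966682 × [bracket] = (2670/π) × 0.966682 × 0.914396 = 751.2 W/m².

Q̄ ≈ 751 W/m²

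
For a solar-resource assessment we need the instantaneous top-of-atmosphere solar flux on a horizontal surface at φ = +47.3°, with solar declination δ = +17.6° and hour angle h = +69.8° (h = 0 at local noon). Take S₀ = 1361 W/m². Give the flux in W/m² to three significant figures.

cos θ_z = sin φ sin δ + cos φ cos δ cos h = 0.222216 + 0.223206 = 0.445422.
Flux = S₀ · cos θ_z = 1361 × 0.445422 = 606.2 W/m².

606 W/m²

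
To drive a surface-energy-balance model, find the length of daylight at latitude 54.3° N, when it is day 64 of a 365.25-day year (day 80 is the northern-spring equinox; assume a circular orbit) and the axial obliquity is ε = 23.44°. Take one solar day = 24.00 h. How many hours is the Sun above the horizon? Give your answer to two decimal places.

Solar longitude: λ_s = 360° × (64 − 80)/365.25 = -15.770°, i.e. -15.770° + 360° = 344.230°.
sin δ = sin 23.44° × sin 344.230° = -0.10811, so δ = -6.206°.
cos H₀ = −tan φ · tan δ = −tan(+54.3°) × tan(-6.206°) = 0.1513, so H₀ = 1.4189 rad = 81.30°.
Daylight = 2H₀/(2π) × 24.00 h = (1.4189/π) × 24.00 = 10.84 h.

10.84 h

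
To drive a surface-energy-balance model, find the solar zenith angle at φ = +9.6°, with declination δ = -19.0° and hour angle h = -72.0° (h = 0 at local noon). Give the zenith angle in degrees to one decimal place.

cos θ_z = sin φ sin δ + cos φ cos δ cos h = -0.054295 + 0.288090 = 0.233795.
θ_z = arccos(0.233795) = 76.5°.

θ_z = 76.5°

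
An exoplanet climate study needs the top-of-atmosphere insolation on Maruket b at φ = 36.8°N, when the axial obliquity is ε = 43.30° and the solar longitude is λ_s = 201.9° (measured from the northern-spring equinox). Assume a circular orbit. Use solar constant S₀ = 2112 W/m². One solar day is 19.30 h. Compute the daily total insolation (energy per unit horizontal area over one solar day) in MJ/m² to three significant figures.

Solar declination: sin δ = sin ε · sin λ_s = sin 43.30° × sin 201.9° = -0.25580, so δ = -14.821°.
cos H₀ = −tan(+36.8°) tan(-14.821°) = 0.1980, H₀ = 1.3715 rad.
Bracket: H₀ sin φ sin δ + cos φ cos δ sin H₀ = 1.3715×0.59902×-0.25580 + 0.80073×0.96673×0.98021 = -0.210154 + 0.758770 = 0.548616.
Q̄ = (S₀/π) × [bracket] = (2112/π) × 0.548616 = 368.82 W/m².
Daily total = Q̄ × 19.30 h × 3600 s/h = 368.82 × 19.30 × 3600 / 10⁶ = 25.63 MJ/m².

25.6 MJ/m²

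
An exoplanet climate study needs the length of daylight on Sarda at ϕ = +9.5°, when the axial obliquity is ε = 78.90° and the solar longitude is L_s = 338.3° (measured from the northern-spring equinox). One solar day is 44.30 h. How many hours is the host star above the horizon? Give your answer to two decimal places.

21.23 h

Solar declination: sin δ = sin ε · sin L_s = sin 78.90° × sin 338.3° = -0.36283, so δ = -21.274°.
cos h₀ = −tan ϕ · tan δ = −tan(+9.5°) × tan(-21.274°) = 0.0652, so h₀ = 1.5056 rad = 86.26°.
Daylight = 2h₀/(2π) × 44.30 h = (1.5056/π) × 44.30 = 21.23 h.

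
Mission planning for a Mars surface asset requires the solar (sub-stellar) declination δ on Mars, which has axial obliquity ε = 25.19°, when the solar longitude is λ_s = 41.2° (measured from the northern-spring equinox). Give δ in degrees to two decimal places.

δ = +16.28°

sin δ = sin ε · sin λ_s = sin 25.19° × sin 41.2° = 0.280352.
δ = arcsin(0.280352) = +16.28°.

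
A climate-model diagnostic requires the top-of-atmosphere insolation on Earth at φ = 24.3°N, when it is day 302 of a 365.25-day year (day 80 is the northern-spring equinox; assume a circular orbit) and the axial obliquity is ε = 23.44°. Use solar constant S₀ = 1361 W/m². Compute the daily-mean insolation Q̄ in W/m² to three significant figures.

Solar longitude: λ_s = 360° × (302 − 80)/365.25 = 218.809°.
sin δ = sin 23.44° × sin 218.809° = -0.24930, so δ = -14.436°.
cos H₀ = −tan(+24.3°) tan(-14.436°) = 0.1162, H₀ = 1.4543 rad.
Bracket: H₀ sin φ sin δ + cos φ cos δ sin H₀ = 1.4543×0.41151×-0.24930 + 0.91140×0.96843×0.99322 = -0.149196 + 0.876643 = 0.727447.
Q̄ = (S₀/π) × [bracket] = (1361/π) × 0.727447 = 315.1 W/m².

Q̄ ≈ 315 W/m²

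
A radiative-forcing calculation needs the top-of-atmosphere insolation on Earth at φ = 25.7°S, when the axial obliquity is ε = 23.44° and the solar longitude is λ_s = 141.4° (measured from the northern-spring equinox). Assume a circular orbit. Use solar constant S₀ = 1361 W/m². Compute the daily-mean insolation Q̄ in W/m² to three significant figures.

Solar declination: sin δ = sin ε · sin λ_s = sin 23.44° × sin 141.4° = 0.24817, so δ = +14.369°.
cos H₀ = −tan(-25.7°) tan(+14.369°) = 0.1233, H₀ = 1.4472 rad.
Bracket: H₀ sin φ sin δ + cos φ cos δ sin H₀ = 1.4472×-0.43366×0.24817 + 0.90108×0.96872×0.99237 = -0.155750 + 0.866234 = 0.710484.
Q̄ = (S₀/π) × [bracket] = (1361/π) × 0.710484 = 307.8 W/m².

Q̄ ≈ 308 W/m²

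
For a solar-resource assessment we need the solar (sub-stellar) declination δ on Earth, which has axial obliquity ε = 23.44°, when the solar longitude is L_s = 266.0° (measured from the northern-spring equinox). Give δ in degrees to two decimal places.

sin δ = sin ε · sin L_s = sin 23.44° × sin 266.0° = -0.396820.
δ = arcsin(-0.396820) = -23.38°.

δ = -23.38°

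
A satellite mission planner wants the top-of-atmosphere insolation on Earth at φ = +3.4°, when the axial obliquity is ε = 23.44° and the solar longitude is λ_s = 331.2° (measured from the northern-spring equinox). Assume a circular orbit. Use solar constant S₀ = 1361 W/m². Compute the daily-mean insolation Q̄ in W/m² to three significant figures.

Q̄ ≈ 417 W/m²

Solar declination: sin δ = sin ε · sin λ_s = sin 23.44° × sin 331.2° = -0.19164, so δ = -11.048°.
cos H₀ = −tan(+3.4°) tan(-11.048°) = 0.0116, H₀ = 1.5592 rad.
Bracket: H₀ sin φ sin δ + cos φ cos δ sin H₀ = 1.5592×0.05931×-0.19164 + 0.99824×0.98147×0.99993 = -0.017722 + 0.979674 = 0.961952.
Q̄ = (S₀/π) × [bracket] = (1361/π) × 0.961952 = 416.7 W/m².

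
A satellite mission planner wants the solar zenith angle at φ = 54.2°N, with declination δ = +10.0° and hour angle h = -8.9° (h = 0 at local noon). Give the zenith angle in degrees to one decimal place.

θ_z = 44.8°

cos θ_z = sin φ sin δ + cos φ cos δ cos h = 0.140840 + 0.569135 = 0.709975.
θ_z = arccos(0.709975) = 44.8°.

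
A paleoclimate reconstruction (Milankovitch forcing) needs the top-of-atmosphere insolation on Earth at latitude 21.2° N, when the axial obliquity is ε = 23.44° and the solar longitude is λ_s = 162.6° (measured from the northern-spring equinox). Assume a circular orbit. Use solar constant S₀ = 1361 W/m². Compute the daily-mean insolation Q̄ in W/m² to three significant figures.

Q̄ ≈ 431 W/m²

Solar declination: sin δ = sin ε · sin λ_s = sin 23.44° × sin 162.6° = 0.11895, so δ = +6.832°.
cos H₀ = −tan(+21.2°) tan(+6.832°) = -0.0465, H₀ = 1.6173 rad.
Bracket: H₀ sin φ sin δ + cos φ cos δ sin H₀ = 1.6173×0.36162×0.11895 + 0.93232×0.99290×0.99892 = 0.069568 + 0.924701 = 0.994269.
Q̄ = (S₀/π) × [bracket] = (1361/π) × 0.994269 = 430.7 W/m².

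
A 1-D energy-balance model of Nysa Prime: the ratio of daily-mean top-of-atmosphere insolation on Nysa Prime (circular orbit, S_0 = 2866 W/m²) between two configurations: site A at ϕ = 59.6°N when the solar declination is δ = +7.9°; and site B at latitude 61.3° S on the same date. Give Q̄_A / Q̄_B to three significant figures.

Q̄_A / Q̄_B ≈ 2.33

— Configuration A (ϕ=+59.6°):
cos h₀ = −tan(+59.6°) tan(+7.900°) = -0.2365, h₀ = 1.8096 rad.
Bracket: h₀ sin ϕ sin δ + cos ϕ cos δ sin h₀ = 1.8096×0.86251×0.13744 + 0.50603×0.99051×0.97163 = 0.214516 + 0.487008 = 0.701524.
Q̄ = (S_0/π) × [bracket] = (2866/π) × 0.701524 = 639.98 W/m².
— Configuration B (ϕ=-61.3°):
cos h₀ = −tan(-61.3°) tan(+7.900°) = 0.2535, h₀ = 1.3145 rad.
Bracket: h₀ sin ϕ sin δ + cos ϕ cos δ sin h₀ = 1.3145×-0.87715×0.13744 + 0.48022×0.99051×0.96735 = -0.158470 + 0.460132 = 0.301662.
Q̄ = (S_0/π) × [bracket] = (2866/π) × 0.301662 = 275.20 W/m².
Ratio Q̄_A / Q̄_B = 639.98 / 275.20 = 2.326.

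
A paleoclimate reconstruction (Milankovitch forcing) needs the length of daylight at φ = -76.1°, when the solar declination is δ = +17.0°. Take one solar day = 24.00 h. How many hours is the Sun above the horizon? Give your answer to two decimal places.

cos H₀ = −tan φ · tan δ = 1.2354 ≥ 1, so the Sun never rises (polar night) and H₀ = 0.
Daylight = 2H₀/(2π) × 24.00 h = (0.0000/π) × 24.00 = 0.00 h.

0.00 h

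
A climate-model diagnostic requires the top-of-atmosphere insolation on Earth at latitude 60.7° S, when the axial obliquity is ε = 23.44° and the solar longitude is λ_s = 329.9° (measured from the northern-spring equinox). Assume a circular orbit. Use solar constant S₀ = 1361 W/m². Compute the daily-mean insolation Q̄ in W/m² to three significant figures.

Q̄ ≈ 340 W/m²

Solar declination: sin δ = sin ε · sin λ_s = sin 23.44° × sin 329.9° = -0.19950, so δ = -11.507°.
cos H₀ = −tan(-60.7°) tan(-11.507°) = -0.3628, H₀ = 1.9421 rad.
Bracket: H₀ sin φ sin δ + cos φ cos δ sin H₀ = 1.9421×-0.87207×-0.19950 + 0.48938×0.97990×0.93187 = 0.337883 + 0.446872 = 0.784755.
Q̄ = (S₀/π) × [bracket] = (1361/π) × 0.784755 = 340.0 W/m².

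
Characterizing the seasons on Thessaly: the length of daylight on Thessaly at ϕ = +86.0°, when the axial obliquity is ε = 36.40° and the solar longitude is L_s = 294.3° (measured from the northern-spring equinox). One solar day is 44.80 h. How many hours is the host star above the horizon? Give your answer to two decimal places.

0.00 h

Solar declination: sin δ = sin ε · sin L_s = sin 36.40° × sin 294.3° = -0.54084, so δ = -32.741°.
cos h₀ = −tan ϕ · tan δ = 9.1954 ≥ 1, so the host star never rises (polar night) and h₀ = 0.
Daylight = 2h₀/(2π) × 44.80 h = (0.0000/π) × 44.80 = 0.00 h.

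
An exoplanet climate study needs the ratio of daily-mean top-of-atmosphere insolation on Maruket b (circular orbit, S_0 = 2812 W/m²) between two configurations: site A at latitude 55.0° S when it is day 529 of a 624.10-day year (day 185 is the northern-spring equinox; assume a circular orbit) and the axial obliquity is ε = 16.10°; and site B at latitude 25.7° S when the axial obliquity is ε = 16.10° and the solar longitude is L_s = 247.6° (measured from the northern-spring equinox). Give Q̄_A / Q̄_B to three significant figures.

Q̄_A / Q̄_B ≈ 0.654

— Configuration A (ϕ=-55.0°):
Solar longitude: L_s = 360° × (529 − 185)/624.10 = 198.430°.
sin δ = sin 16.10° × sin 198.430° = -0.08767, so δ = -5.030°.
cos h₀ = −tan(-55.0°) tan(-5.030°) = -0.1257, h₀ = 1.6968 rad.
Bracket: h₀ sin ϕ sin δ + cos ϕ cos δ sin h₀ = 1.6968×-0.81915×-0.08767 + 0.57358×0.99615×0.99207 = 0.121855 + 0.566841 = 0.688696.
Q̄ = (S_0/π) × [bracket] = (2812/π) × 0.688696 = 616.44 W/m².
— Configuration B (ϕ=-25.7°):
Solar declination: sin δ = sin ε · sin L_s = sin 16.10° × sin 247.6° = -0.25639, so δ = -14.856°.
cos h₀ = −tan(-25.7°) tan(-14.856°) = -0.1277, h₀ = 1.6988 rad.
Bracket: h₀ sin ϕ sin δ + cos ϕ cos δ sin h₀ = 1.6988×-0.43366×-0.25639 + 0.90108×0.96657×0.99182 = 0.188883 + 0.863832 = 1.052715.
Q̄ = (S_0/π) × [bracket] = (2812/π) × 1.052715 = 942.27 W/m².
Ratio Q̄_A / Q̄_B = 616.44 / 942.27 = 0.6542.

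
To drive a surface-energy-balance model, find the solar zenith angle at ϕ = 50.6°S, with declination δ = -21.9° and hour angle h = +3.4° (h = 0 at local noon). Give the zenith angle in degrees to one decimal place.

cos θ_z = sin ϕ sin δ + cos ϕ cos δ cos h = 0.288220 + 0.587889 = 0.876109.
θ_z = arccos(0.876109) = 28.8°.

θ_z = 28.8°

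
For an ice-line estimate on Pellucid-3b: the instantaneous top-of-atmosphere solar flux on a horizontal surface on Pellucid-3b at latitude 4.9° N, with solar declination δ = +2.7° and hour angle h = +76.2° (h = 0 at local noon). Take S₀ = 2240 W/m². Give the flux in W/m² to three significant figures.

cos θ_z = sin φ sin δ + cos φ cos δ cos h = 0.004024 + 0.237398 = 0.241422.
Flux = S₀ · cos θ_z = 2240 × 0.241422 = 540.8 W/m².

541 W/m²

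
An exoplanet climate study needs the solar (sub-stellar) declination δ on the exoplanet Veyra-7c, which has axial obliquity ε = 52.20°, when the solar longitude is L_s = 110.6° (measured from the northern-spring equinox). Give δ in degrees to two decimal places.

sin δ = sin ε · sin L_s = sin 52.20° × sin 110.6° = 0.739632.
δ = arcsin(0.739632) = +47.70°.

δ = +47.70°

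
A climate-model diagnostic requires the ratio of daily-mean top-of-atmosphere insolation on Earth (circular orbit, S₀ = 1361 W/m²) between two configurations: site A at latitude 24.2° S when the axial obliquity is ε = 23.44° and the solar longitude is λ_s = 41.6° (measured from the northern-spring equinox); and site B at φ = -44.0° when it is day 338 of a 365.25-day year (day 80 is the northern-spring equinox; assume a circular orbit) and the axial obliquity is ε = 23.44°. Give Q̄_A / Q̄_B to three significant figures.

Q̄_A / Q̄_B ≈ 0.630

— Configuration A (φ=-24.2°):
Solar declination: sin δ = sin ε · sin λ_s = sin 23.44° × sin 41.6° = 0.26410, so δ = +15.314°.
cos H₀ = −tan(-24.2°) tan(+15.314°) = 0.1231, H₀ = 1.4474 rad.
Bracket: H₀ sin φ sin δ + cos φ cos δ sin H₀ = 1.4474×-0.40992×0.26410 + 0.91212×0.96449×0.99240 = -0.156695 + 0.873045 = 0.716350.
Q̄ = (S₀/π) × [bracket] = (1361/π) × 0.716350 = 310.34 W/m².
— Configuration B (φ=-44.0°):
Solar longitude: λ_s = 360° × (338 − 80)/365.25 = 254.292°.
sin δ = sin 23.44° × sin 254.292° = -0.38293, so δ = -22.515°.
cos H₀ = −tan(-44.0°) tan(-22.515°) = -0.4003, H₀ = 1.9826 rad.
Bracket: H₀ sin φ sin δ + cos φ cos δ sin H₀ = 1.9826×-0.69466×-0.38293 + 0.71934×0.92378×0.91638 = 0.527384 + 0.608945 = 1.136329.
Q̄ = (S₀/π) × [bracket] = (1361/π) × 1.136329 = 492.28 W/m².
Ratio Q̄_A / Q̄_B = 310.34 / 492.28 = 0.6304.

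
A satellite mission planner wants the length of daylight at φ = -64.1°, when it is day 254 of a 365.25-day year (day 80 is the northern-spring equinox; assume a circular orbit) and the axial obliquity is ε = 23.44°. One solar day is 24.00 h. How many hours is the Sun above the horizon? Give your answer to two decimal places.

Solar longitude: λ_s = 360° × (254 − 80)/365.25 = 171.499°.
sin δ = sin 23.44° × sin 171.499° = 0.05880, so δ = +3.371°.
cos H₀ = −tan φ · tan δ = −tan(-64.1°) × tan(+3.371°) = 0.1213, so H₀ = 1.4492 rad = 83.03°.
Daylight = 2H₀/(2π) × 24.00 h = (1.4492/π) × 24.00 = 11.07 h.

11.07 h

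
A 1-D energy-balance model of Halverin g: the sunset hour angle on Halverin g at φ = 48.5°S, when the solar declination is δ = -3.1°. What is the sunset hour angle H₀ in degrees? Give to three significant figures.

H₀ = 93.5°

cos H₀ = −tan φ · tan δ = −tan(-48.5°) × tan(-3.100°) = -0.0612, so H₀ = 1.6320 rad = 93.51°.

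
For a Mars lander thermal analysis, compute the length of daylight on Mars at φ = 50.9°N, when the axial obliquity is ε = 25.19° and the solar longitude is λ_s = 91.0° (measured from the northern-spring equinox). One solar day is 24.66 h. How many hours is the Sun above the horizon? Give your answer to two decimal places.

Solar declination: sin δ = sin ε · sin λ_s = sin 25.19° × sin 91.0° = 0.42556, so δ = +25.186°.
cos H₀ = −tan φ · tan δ = −tan(+50.9°) × tan(+25.186°) = -0.5787, so H₀ = 2.1879 rad = 125.36°.
Daylight = 2H₀/(2π) × 24.66 h = (2.1879/π) × 24.66 = 17.17 h.

17.17 h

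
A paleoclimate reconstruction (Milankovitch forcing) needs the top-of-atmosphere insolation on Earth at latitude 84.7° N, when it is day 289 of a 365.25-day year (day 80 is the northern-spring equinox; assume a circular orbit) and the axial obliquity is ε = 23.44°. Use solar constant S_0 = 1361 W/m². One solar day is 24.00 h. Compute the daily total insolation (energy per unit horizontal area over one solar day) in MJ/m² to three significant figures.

0.00 MJ/m²

Solar longitude: L_s = 360° × (289 − 80)/365.25 = 205.996°.
sin δ = sin 23.44° × sin 205.996° = -0.17435, so δ = -10.041°.
cos h₀ = −tan(+84.7°) tan(-10.041°) = 1.9087 ≥ 1 ⇒ polar night, h₀ = 0 and Q̄ = 0.
Daily total = Q̄ × 24.00 h × 3600 s/h = 0.00 MJ/m².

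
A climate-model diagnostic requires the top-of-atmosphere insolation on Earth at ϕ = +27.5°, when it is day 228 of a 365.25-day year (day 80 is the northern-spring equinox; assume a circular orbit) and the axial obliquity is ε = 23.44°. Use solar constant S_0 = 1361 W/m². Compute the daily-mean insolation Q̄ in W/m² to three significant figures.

Solar longitude: L_s = 360° × (228 − 80)/365.25 = 145.873°.
sin δ = sin 23.44° × sin 145.873° = 0.22317, so δ = +12.895°.
cos h₀ = −tan(+27.5°) tan(+12.895°) = -0.1192, h₀ = 1.6903 rad.
Bracket: h₀ sin ϕ sin δ + cos ϕ cos δ sin h₀ = 1.6903×0.46175×0.22317 + 0.88701×0.97478×0.99287 = 0.174183 + 0.858475 = 1.032658.
Q̄ = (S_0/π) × [bracket] = (1361/π) × 1.032658 = 447.4 W/m².

Q̄ ≈ 447 W/m²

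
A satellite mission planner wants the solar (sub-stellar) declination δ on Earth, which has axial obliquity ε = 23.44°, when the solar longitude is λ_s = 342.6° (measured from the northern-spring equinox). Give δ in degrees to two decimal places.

δ = -6.83°

sin δ = sin ε · sin λ_s = sin 23.44° × sin 342.6° = -0.118955.
δ = arcsin(-0.118955) = -6.83°.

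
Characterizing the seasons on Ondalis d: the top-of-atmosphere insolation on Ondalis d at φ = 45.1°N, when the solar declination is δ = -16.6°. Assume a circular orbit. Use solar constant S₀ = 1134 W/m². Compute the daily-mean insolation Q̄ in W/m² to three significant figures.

Q̄ ≈ 140 W/m²

cos H₀ = −tan(+45.1°) tan(-16.600°) = 0.2992, H₀ = 1.2670 rad.
Bracket: H₀ sin φ sin δ + cos φ cos δ sin H₀ = 1.2670×0.70834×-0.28569 + 0.70587×0.95832×0.95420 = -0.256397 + 0.645468 = 0.389071.
Q̄ = (S₀/π) × [bracket] = (1134/π) × 0.389071 = 140.4 W/m².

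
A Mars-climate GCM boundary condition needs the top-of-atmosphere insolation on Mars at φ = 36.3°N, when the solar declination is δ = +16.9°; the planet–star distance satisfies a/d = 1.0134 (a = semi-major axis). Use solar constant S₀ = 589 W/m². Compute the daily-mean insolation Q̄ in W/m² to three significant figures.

cos H₀ = −tan(+36.3°) tan(+16.900°) = -0.2232, H₀ = 1.7959 rad.
Bracket: H₀ sin φ sin δ + cos φ cos δ sin H₀ = 1.7959×0.59201×0.29070 + 0.80593×0.95681×0.97478 = 0.309070 + 0.751674 = 1.060744.
Inverse-square distance factor (a/d)² = 1.0134² = 1.026980.
Q̄ = (S₀/π) × 1.026980 × [bracket] = (589/π) × 1.026980 × 1.060744 = 204.2 W/m².

Q̄ ≈ 204 W/m²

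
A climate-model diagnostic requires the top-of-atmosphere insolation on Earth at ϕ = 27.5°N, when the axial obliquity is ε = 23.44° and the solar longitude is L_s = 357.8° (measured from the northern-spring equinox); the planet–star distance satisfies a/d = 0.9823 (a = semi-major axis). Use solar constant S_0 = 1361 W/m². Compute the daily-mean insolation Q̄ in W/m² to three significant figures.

Solar declination: sin δ = sin ε · sin L_s = sin 23.44° × sin 357.8° = -0.01527, so δ = -0.875°.
cos h₀ = −tan(+27.5°) tan(-0.875°) = 0.0080, h₀ = 1.5628 rad.
Bracket: h₀ sin ϕ sin δ + cos ϕ cos δ sin h₀ = 1.5628×0.46175×-0.01527 + 0.88701×0.99988×0.99997 = -0.011019 + 0.886877 = 0.875858.
Inverse-square distance factor (a/d)² = 0.9823² = 0.964913.
Q̄ = (S_0/π) × 0.964913 × [bracket] = (1361/π) × 0.964913 × 0.875858 = 366.1 W/m².

Q̄ ≈ 366 W/m²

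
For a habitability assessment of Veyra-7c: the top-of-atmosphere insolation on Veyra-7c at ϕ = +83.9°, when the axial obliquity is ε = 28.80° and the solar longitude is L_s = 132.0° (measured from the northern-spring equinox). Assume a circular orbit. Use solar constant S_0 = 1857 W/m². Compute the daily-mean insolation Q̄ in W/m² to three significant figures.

Q̄ ≈ 661 W/m²

Solar declination: sin δ = sin ε · sin L_s = sin 28.80° × sin 132.0° = 0.35801, so δ = +20.978°.
cos h₀ = −tan(+83.9°) tan(+20.978°) = -3.5878 ≤ −1 ⇒ polar day, h₀ = π.
Bracket: h₀ sin ϕ sin δ + cos ϕ cos δ sin h₀ = 3.1416×0.99434×0.35801 + 0.10626×0.93372×0.00000 = 1.118358 + 0.000000 = 1.118358.
Q̄ = (S_0/π) × [bracket] = (1857/π) × 1.118358 = 661.1 W/m².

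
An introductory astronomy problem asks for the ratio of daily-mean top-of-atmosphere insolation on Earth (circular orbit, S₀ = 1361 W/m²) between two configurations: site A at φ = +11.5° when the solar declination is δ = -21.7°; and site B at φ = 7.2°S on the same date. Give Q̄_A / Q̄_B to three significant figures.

— Configuration A (φ=+11.5°):
cos H₀ = −tan(+11.5°) tan(-21.700°) = 0.0810, H₀ = 1.4897 rad.
Bracket: H₀ sin φ sin δ + cos φ cos δ sin H₀ = 1.4897×0.19937×-0.36975 + 0.97992×0.92913×0.99672 = -0.109816 + 0.907487 = 0.797671.
Q̄ = (S₀/π) × [bracket] = (1361/π) × 0.797671 = 345.57 W/m².
— Configuration B (φ=-7.2°):
cos H₀ = −tan(-7.2°) tan(-21.700°) = -0.0503, H₀ = 1.6211 rad.
Bracket: H₀ sin φ sin δ + cos φ cos δ sin H₀ = 1.6211×-0.12533×-0.36975 + 0.99211×0.92913×0.99874 = 0.075123 + 0.920638 = 0.995761.
Q̄ = (S₀/π) × [bracket] = (1361/π) × 0.995761 = 431.38 W/m².
Ratio Q̄_A / Q̄_B = 345.57 / 431.38 = 0.8011.

Q̄_A / Q̄_B ≈ 0.801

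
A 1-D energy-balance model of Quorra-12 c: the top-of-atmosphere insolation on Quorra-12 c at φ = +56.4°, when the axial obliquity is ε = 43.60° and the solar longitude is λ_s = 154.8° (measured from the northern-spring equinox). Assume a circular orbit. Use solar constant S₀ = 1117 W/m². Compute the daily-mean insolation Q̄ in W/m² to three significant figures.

Solar declination: sin δ = sin ε · sin λ_s = sin 43.60° × sin 154.8° = 0.29363, so δ = +17.075°.
cos H₀ = −tan(+56.4°) tan(+17.075°) = -0.4623, H₀ = 2.0514 rad.
Bracket: H₀ sin φ sin δ + cos φ cos δ sin H₀ = 2.0514×0.83292×0.29363 + 0.55339×0.95592×0.88671 = 0.501712 + 0.469067 = 0.970779.
Q̄ = (S₀/π) × [bracket] = (1117/π) × 0.970779 = 345.2 W/m².

Q̄ ≈ 345 W/m²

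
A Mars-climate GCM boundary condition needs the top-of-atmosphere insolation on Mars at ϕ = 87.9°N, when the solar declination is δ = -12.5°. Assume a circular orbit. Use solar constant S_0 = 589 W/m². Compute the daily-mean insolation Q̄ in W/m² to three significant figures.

cos h₀ = −tan(+87.9°) tan(-12.500°) = 6.0459 ≥ 1 ⇒ polar night, h₀ = 0 and Q̄ = 0.

Q̄ ≈ 0.00 W/m²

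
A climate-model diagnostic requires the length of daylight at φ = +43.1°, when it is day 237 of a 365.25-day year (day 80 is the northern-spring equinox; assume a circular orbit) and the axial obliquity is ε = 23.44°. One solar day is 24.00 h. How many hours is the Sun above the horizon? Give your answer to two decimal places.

13.24 h

Solar longitude: λ_s = 360° × (237 − 80)/365.25 = 154.743°.
sin δ = sin 23.44° × sin 154.743° = 0.16973, so δ = +9.772°.
cos H₀ = −tan φ · tan δ = −tan(+43.1°) × tan(+9.772°) = -0.1612, so H₀ = 1.7327 rad = 99.27°.
Daylight = 2H₀/(2π) × 24.00 h = (1.7327/π) × 24.00 = 13.24 h.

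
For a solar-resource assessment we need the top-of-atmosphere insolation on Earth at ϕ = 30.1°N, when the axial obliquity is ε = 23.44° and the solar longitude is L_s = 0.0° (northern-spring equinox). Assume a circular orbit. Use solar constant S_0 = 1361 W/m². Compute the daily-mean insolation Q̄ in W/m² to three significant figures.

Q̄ ≈ 375 W/m²

Solar declination: sin δ = sin ε · sin L_s = sin 23.44° × sin 0.0° = 0.00000, so δ = +0.000°.
cos h₀ = −tan(+30.1°) tan(+0.000°) = -0.0000, h₀ = 1.5708 rad.
Bracket: h₀ sin ϕ sin δ + cos ϕ cos δ sin h₀ = 1.5708×0.50151×0.00000 + 0.86515×1.00000×1.00000 = 0.000000 + 0.865150 = 0.865150.
Q̄ = (S_0/π) × [bracket] = (1361/π) × 0.865150 = 374.8 W/m².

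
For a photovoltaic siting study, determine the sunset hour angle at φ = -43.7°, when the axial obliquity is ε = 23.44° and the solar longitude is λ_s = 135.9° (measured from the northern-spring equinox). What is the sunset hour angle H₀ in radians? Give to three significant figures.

H₀ = 1.29 rad

Solar declination: sin δ = sin ε · sin λ_s = sin 23.44° × sin 135.9° = 0.27683, so δ = +16.071°.
cos H₀ = −tan φ · tan δ = −tan(-43.7°) × tan(+16.071°) = 0.2753, so H₀ = 1.2919 rad = 74.02°.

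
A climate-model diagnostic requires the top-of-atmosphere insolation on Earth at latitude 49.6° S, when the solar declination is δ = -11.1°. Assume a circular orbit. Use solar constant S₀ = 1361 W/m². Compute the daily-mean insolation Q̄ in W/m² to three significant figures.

Q̄ ≈ 383 W/m²

cos H₀ = −tan(-49.6°) tan(-11.100°) = -0.2305, H₀ = 1.8034 rad.
Bracket: H₀ sin φ sin δ + cos φ cos δ sin H₀ = 1.8034×-0.76154×-0.19252 + 0.64812×0.98129×0.97307 = 0.264400 + 0.618866 = 0.883266.
Q̄ = (S₀/π) × [bracket] = (1361/π) × 0.883266 = 382.6 W/m².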